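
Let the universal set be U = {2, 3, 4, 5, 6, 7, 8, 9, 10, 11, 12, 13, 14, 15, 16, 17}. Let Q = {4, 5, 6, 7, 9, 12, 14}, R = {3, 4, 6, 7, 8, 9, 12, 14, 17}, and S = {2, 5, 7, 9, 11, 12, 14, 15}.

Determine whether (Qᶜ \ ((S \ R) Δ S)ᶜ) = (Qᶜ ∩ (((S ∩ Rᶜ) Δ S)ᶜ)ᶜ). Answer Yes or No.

Yes

Qᶜ = {2, 3, 8, 10, 11, 13, 15, 16, 17}
S \ R = {2, 5, 11, 15}
(S \ R) Δ S = {7, 9, 12, 14}
((S \ R) Δ S)ᶜ = {2, 3, 4, 5, 6, 8, 10, 11, 13, 15, 16, 17}
Qᶜ \ ((S \ R) Δ S)ᶜ = {}
Rᶜ = {2, 5, 10, 11, 13, 15, 16}
S ∩ Rᶜ = {2, 5, 11, 15}
(S ∩ Rᶜ) Δ S = {7, 9, 12, 14}
((S ∩ Rᶜ) Δ S)ᶜ = {2, 3, 4, 5, 6, 8, 10, 11, 13, 15, 16, 17}
(((S ∩ Rᶜ) Δ S)ᶜ)ᶜ = {7, 9, 12, 14}
Qᶜ ∩ (((S ∩ Rᶜ) Δ S)ᶜ)ᶜ = {}
Both equal {}, so Qᶜ \ ((S \ R) Δ S)ᶜ = Qᶜ ∩ (((S ∩ Rᶜ) Δ S)ᶜ)ᶜ.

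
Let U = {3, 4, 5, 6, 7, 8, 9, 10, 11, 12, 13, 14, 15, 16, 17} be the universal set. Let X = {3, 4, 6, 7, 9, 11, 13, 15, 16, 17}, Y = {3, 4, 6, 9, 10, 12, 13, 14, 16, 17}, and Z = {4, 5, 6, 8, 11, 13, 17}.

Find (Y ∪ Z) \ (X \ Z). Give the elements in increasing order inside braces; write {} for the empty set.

{4, 5, 6, 8, 10, 11, 12, 13, 14, 17}

Y ∪ Z = {3, 4, 5, 6, 8, 9, 10, 11, 12, 13, 14, 16, 17}
X \ Z = {3, 7, 9, 15, 16}
(Y ∪ Z) \ (X \ Z) = {4, 5, 6, 8, 10, 11, 12, 13, 14, 17}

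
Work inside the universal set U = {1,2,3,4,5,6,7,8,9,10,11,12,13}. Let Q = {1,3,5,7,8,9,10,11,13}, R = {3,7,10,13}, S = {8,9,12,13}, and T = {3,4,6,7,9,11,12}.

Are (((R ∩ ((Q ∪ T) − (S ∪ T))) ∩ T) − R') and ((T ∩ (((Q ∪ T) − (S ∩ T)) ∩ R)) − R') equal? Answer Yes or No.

Q ∪ T = {1,3,4,5,6,7,8,9,10,11,12,13}
S ∪ T = {3,4,6,7,8,9,11,12,13}
(Q ∪ T) − (S ∪ T) = {1,5,10}
R ∩ ((Q ∪ T) − (S ∪ T)) = {10}
(R ∩ ((Q ∪ T) − (S ∪ T))) ∩ T = {}
R' = {1,2,4,5,6,8,9,11,12}
((R ∩ ((Q ∪ T) − (S ∪ T))) ∩ T) − R' = {}
S ∩ T = {9,12}
(Q ∪ T) − (S ∩ T) = {1,3,4,5,6,7,8,10,11,13}
((Q ∪ T) − (S ∩ T)) ∩ R = {3,7,10,13}
T ∩ (((Q ∪ T) − (S ∩ T)) ∩ R) = {3,7}
(T ∩ (((Q ∪ T) − (S ∩ T)) ∩ R)) − R' = {3,7}
3 ∈ (T ∩ (((Q ∪ T) − (S ∩ T)) ∩ R)) − R' but 3 ∉ ((R ∩ ((Q ∪ T) − (S ∪ T))) ∩ T) − R', so they differ.

No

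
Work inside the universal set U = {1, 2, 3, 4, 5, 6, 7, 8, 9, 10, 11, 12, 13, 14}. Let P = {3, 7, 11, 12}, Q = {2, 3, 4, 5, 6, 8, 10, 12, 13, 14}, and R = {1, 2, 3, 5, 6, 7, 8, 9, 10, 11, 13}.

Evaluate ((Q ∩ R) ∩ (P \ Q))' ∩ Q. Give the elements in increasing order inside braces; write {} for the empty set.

Q ∩ R = {2, 3, 5, 6, 8, 10, 13}
P \ Q = {7, 11}
(Q ∩ R) ∩ (P \ Q) = {}
((Q ∩ R) ∩ (P \ Q))' = {1, 2, 3, 4, 5, 6, 7, 8, 9, 10, 11, 12, 13, 14}
((Q ∩ R) ∩ (P \ Q))' ∩ Q = {2, 3, 4, 5, 6, 8, 10, 12, 13, 14}

{2, 3, 4, 5, 6, 8, 10, 12, 13, 14}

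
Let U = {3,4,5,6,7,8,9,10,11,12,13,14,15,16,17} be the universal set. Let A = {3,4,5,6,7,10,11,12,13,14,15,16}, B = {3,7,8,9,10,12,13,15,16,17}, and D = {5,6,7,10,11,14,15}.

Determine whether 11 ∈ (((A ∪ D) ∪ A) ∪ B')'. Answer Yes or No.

No

11 ∈ A and 11 ∈ D, so 11 ∈ A ∪ D
11 ∈ (A ∪ D) and 11 ∈ A, so 11 ∈ (A ∪ D) ∪ A
11 ∉ B, so 11 ∈ B'
11 ∈ ((A ∪ D) ∪ A) and 11 ∈ B', so 11 ∈ ((A ∪ D) ∪ A) ∪ B'
11 ∉ (((A ∪ D) ∪ A) ∪ B')' since 11 ∈ (((A ∪ D) ∪ A) ∪ B')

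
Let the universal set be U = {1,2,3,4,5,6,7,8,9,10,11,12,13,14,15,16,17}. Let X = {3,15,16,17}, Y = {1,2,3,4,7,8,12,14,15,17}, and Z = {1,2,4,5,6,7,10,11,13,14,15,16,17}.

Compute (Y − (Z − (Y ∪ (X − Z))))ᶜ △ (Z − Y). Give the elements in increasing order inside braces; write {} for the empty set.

{9}

X − Z = {3}
Y ∪ (X − Z) = {1,2,3,4,7,8,12,14,15,17}
Z − (Y ∪ (X − Z)) = {5,6,10,11,13,16}
Y − (Z − (Y ∪ (X − Z))) = {1,2,3,4,7,8,12,14,15,17}
(Y − (Z − (Y ∪ (X − Z))))ᶜ = {5,6,9,10,11,13,16}
Z − Y = {5,6,10,11,13,16}
(Y − (Z − (Y ∪ (X − Z))))ᶜ △ (Z − Y) = {9}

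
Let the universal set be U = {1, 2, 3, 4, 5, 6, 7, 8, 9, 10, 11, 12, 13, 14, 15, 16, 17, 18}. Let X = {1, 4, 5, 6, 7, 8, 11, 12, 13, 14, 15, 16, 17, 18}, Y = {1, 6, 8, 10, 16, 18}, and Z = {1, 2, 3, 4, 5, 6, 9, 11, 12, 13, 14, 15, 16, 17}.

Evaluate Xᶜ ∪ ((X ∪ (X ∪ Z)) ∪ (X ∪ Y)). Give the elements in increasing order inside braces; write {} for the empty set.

{1, 2, 3, 4, 5, 6, 7, 8, 9, 10, 11, 12, 13, 14, 15, 16, 17, 18}

Xᶜ = {2, 3, 9, 10}
X ∪ Z = {1, 2, 3, 4, 5, 6, 7, 8, 9, 11, 12, 13, 14, 15, 16, 17, 18}
X ∪ (X ∪ Z) = {1, 2, 3, 4, 5, 6, 7, 8, 9, 11, 12, 13, 14, 15, 16, 17, 18}
X ∪ Y = {1, 4, 5, 6, 7, 8, 10, 11, 12, 13, 14, 15, 16, 17, 18}
(X ∪ (X ∪ Z)) ∪ (X ∪ Y) = {1, 2, 3, 4, 5, 6, 7, 8, 9, 10, 11, 12, 13, 14, 15, 16, 17, 18}
Xᶜ ∪ ((X ∪ (X ∪ Z)) ∪ (X ∪ Y)) = {1, 2, 3, 4, 5, 6, 7, 8, 9, 10, 11, 12, 13, 14, 15, 16, 17, 18}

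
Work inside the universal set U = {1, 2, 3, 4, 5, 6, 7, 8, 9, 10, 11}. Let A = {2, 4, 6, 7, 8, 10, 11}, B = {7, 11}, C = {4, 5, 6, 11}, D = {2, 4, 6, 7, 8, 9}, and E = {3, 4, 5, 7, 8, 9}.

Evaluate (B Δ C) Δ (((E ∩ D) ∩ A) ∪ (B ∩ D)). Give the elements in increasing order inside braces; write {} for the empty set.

{5, 6, 8}

B Δ C = {4, 5, 6, 7}
E ∩ D = {4, 7, 8, 9}
(E ∩ D) ∩ A = {4, 7, 8}
B ∩ D = {7}
((E ∩ D) ∩ A) ∪ (B ∩ D) = {4, 7, 8}
(B Δ C) Δ (((E ∩ D) ∩ A) ∪ (B ∩ D)) = {5, 6, 8}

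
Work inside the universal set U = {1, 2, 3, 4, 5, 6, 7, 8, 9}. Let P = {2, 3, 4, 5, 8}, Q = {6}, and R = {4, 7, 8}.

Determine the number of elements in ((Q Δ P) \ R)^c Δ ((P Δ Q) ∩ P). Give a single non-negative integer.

6

Q Δ P = {2, 3, 4, 5, 6, 8}
(Q Δ P) \ R = {2, 3, 5, 6}
((Q Δ P) \ R)^c = {1, 4, 7, 8, 9}
P Δ Q = {2, 3, 4, 5, 6, 8}
(P Δ Q) ∩ P = {2, 3, 4, 5, 8}
((Q Δ P) \ R)^c Δ ((P Δ Q) ∩ P) = {1, 2, 3, 5, 7, 9}
|((Q Δ P) \ R)^c Δ ((P Δ Q) ∩ P)| = 6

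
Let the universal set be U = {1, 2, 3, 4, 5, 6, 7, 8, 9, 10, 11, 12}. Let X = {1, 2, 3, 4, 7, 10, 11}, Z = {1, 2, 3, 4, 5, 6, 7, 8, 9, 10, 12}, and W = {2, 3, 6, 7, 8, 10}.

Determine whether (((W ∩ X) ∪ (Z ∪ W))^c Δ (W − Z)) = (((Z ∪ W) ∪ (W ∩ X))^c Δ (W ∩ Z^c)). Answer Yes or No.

W ∩ X = {2, 3, 7, 10}
Z ∪ W = {1, 2, 3, 4, 5, 6, 7, 8, 9, 10, 12}
(W ∩ X) ∪ (Z ∪ W) = {1, 2, 3, 4, 5, 6, 7, 8, 9, 10, 12}
((W ∩ X) ∪ (Z ∪ W))^c = {11}
W − Z = {}
((W ∩ X) ∪ (Z ∪ W))^c Δ (W − Z) = {11}
(Z ∪ W) ∪ (W ∩ X) = {1, 2, 3, 4, 5, 6, 7, 8, 9, 10, 12}
((Z ∪ W) ∪ (W ∩ X))^c = {11}
Z^c = {11}
W ∩ Z^c = {}
((Z ∪ W) ∪ (W ∩ X))^c Δ (W ∩ Z^c) = {11}
Both equal {11}, so ((W ∩ X) ∪ (Z ∪ W))^c Δ (W − Z) = ((Z ∪ W) ∪ (W ∩ X))^c Δ (W ∩ Z^c).

Yes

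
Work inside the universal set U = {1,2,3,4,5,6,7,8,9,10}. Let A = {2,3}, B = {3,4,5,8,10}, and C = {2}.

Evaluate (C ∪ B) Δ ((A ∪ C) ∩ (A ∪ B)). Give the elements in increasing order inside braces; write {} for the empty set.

C ∪ B = {2,3,4,5,8,10}
A ∪ C = {2,3}
A ∪ B = {2,3,4,5,8,10}
(A ∪ C) ∩ (A ∪ B) = {2,3}
(C ∪ B) Δ ((A ∪ C) ∩ (A ∪ B)) = {4,5,8,10}

{4,5,8,10}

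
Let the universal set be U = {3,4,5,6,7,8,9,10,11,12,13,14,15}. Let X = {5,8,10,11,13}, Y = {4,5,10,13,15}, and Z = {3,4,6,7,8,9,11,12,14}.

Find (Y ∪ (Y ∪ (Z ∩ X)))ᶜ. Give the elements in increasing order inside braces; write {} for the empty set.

Z ∩ X = {8,11}
Y ∪ (Z ∩ X) = {4,5,8,10,11,13,15}
Y ∪ (Y ∪ (Z ∩ X)) = {4,5,8,10,11,13,15}
(Y ∪ (Y ∪ (Z ∩ X)))ᶜ = {3,6,7,9,12,14}

{3,6,7,9,12,14}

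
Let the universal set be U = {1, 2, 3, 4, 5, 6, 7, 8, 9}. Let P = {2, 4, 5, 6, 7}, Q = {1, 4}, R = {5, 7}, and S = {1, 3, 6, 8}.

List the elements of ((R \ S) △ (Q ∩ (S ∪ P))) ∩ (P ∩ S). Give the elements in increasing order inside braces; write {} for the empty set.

{}

R \ S = {5, 7}
S ∪ P = {1, 2, 3, 4, 5, 6, 7, 8}
Q ∩ (S ∪ P) = {1, 4}
(R \ S) △ (Q ∩ (S ∪ P)) = {1, 4, 5, 7}
P ∩ S = {6}
((R \ S) △ (Q ∩ (S ∪ P))) ∩ (P ∩ S) = {}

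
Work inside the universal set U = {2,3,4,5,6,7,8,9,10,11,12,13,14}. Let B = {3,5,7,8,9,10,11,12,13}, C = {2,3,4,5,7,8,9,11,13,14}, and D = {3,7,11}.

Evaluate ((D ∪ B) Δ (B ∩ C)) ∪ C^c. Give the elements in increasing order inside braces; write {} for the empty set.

D ∪ B = {3,5,7,8,9,10,11,12,13}
B ∩ C = {3,5,7,8,9,11,13}
(D ∪ B) Δ (B ∩ C) = {10,12}
C^c = {6,10,12}
((D ∪ B) Δ (B ∩ C)) ∪ C^c = {6,10,12}

{6,10,12}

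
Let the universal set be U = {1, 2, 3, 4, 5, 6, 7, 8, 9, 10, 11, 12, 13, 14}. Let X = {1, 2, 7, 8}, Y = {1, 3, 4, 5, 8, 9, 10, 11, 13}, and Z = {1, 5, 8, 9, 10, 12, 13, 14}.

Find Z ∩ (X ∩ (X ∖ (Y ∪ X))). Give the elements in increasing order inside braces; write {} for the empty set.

{}

Y ∪ X = {1, 2, 3, 4, 5, 7, 8, 9, 10, 11, 13}
X ∖ (Y ∪ X) = {}
X ∩ (X ∖ (Y ∪ X)) = {}
Z ∩ (X ∩ (X ∖ (Y ∪ X))) = {}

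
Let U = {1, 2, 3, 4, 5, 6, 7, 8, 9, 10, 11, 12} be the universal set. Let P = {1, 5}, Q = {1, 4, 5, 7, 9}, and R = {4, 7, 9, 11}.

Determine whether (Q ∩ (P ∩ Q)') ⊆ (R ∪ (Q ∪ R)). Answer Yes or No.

P ∩ Q = {1, 5}
(P ∩ Q)' = {2, 3, 4, 6, 7, 8, 9, 10, 11, 12}
Q ∩ (P ∩ Q)' = {4, 7, 9}
Q ∪ R = {1, 4, 5, 7, 9, 11}
R ∪ (Q ∪ R) = {1, 4, 5, 7, 9, 11}
Every element of {4, 7, 9} is in {1, 4, 5, 7, 9, 11}, so Q ∩ (P ∩ Q)' ⊆ R ∪ (Q ∪ R).

Yes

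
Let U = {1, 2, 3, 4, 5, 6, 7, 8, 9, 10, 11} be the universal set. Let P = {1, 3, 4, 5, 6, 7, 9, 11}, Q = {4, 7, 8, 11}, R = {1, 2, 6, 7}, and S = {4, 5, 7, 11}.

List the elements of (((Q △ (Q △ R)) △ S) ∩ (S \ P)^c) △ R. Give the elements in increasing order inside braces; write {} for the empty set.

Q △ R = {1, 2, 4, 6, 8, 11}
Q △ (Q △ R) = {1, 2, 6, 7}
(Q △ (Q △ R)) △ S = {1, 2, 4, 5, 6, 11}
S \ P = {}
(S \ P)^c = {1, 2, 3, 4, 5, 6, 7, 8, 9, 10, 11}
((Q △ (Q △ R)) △ S) ∩ (S \ P)^c = {1, 2, 4, 5, 6, 11}
(((Q △ (Q △ R)) △ S) ∩ (S \ P)^c) △ R = {4, 5, 7, 11}

{4, 5, 7, 11}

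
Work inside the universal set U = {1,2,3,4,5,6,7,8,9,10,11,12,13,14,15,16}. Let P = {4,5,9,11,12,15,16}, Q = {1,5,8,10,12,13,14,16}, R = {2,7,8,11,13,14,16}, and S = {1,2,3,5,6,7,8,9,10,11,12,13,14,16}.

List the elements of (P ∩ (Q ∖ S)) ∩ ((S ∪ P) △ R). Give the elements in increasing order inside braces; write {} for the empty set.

Q ∖ S = {}
P ∩ (Q ∖ S) = {}
S ∪ P = {1,2,3,4,5,6,7,8,9,10,11,12,13,14,15,16}
(S ∪ P) △ R = {1,3,4,5,6,9,10,12,15}
(P ∩ (Q ∖ S)) ∩ ((S ∪ P) △ R) = {}

{}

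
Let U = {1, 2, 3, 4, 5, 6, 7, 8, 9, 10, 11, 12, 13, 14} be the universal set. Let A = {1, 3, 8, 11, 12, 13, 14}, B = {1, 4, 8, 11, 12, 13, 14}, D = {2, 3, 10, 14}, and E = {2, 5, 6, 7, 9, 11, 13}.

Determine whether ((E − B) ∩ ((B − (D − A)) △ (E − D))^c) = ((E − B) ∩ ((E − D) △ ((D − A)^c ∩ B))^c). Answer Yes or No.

E − B = {2, 5, 6, 7, 9}
D − A = {2, 10}
B − (D − A) = {1, 4, 8, 11, 12, 13, 14}
E − D = {5, 6, 7, 9, 11, 13}
(B − (D − A)) △ (E − D) = {1, 4, 5, 6, 7, 8, 9, 12, 14}
((B − (D − A)) △ (E − D))^c = {2, 3, 10, 11, 13}
(E − B) ∩ ((B − (D − A)) △ (E − D))^c = {2}
(D − A)^c = {1, 3, 4, 5, 6, 7, 8, 9, 11, 12, 13, 14}
(D − A)^c ∩ B = {1, 4, 8, 11, 12, 13, 14}
(E − D) △ ((D − A)^c ∩ B) = {1, 4, 5, 6, 7, 8, 9, 12, 14}
((E − D) △ ((D − A)^c ∩ B))^c = {2, 3, 10, 11, 13}
(E − B) ∩ ((E − D) △ ((D − A)^c ∩ B))^c = {2}
Both equal {2}, so (E − B) ∩ ((B − (D − A)) △ (E − D))^c = (E − B) ∩ ((E − D) △ ((D − A)^c ∩ B))^c.

Yes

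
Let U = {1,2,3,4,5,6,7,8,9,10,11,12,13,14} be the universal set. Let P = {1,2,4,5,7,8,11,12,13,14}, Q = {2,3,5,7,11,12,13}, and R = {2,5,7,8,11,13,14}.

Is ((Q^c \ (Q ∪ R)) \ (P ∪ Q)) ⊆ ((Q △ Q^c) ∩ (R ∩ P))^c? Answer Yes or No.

Yes

Q^c = {1,4,6,8,9,10,14}
Q ∪ R = {2,3,5,7,8,11,12,13,14}
Q^c \ (Q ∪ R) = {1,4,6,9,10}
P ∪ Q = {1,2,3,4,5,7,8,11,12,13,14}
(Q^c \ (Q ∪ R)) \ (P ∪ Q) = {6,9,10}
Q △ Q^c = {1,2,3,4,5,6,7,8,9,10,11,12,13,14}
R ∩ P = {2,5,7,8,11,13,14}
(Q △ Q^c) ∩ (R ∩ P) = {2,5,7,8,11,13,14}
((Q △ Q^c) ∩ (R ∩ P))^c = {1,3,4,6,9,10,12}
Every element of {6,9,10} is in {1,3,4,6,9,10,12}, so (Q^c \ (Q ∪ R)) \ (P ∪ Q) ⊆ ((Q △ Q^c) ∩ (R ∩ P))^c.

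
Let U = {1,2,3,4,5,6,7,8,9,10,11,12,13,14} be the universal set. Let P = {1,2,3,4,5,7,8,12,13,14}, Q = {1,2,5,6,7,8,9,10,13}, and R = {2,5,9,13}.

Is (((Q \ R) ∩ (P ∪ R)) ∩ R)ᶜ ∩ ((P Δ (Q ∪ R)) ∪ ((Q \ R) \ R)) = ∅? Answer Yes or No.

No

Q \ R = {1,6,7,8,10}
P ∪ R = {1,2,3,4,5,7,8,9,12,13,14}
(Q \ R) ∩ (P ∪ R) = {1,7,8}
((Q \ R) ∩ (P ∪ R)) ∩ R = {}
(((Q \ R) ∩ (P ∪ R)) ∩ R)ᶜ = {1,2,3,4,5,6,7,8,9,10,11,12,13,14}
Q ∪ R = {1,2,5,6,7,8,9,10,13}
P Δ (Q ∪ R) = {3,4,6,9,10,12,14}
(Q \ R) \ R = {1,6,7,8,10}
(P Δ (Q ∪ R)) ∪ ((Q \ R) \ R) = {1,3,4,6,7,8,9,10,12,14}
1 lies in both, so they are not disjoint.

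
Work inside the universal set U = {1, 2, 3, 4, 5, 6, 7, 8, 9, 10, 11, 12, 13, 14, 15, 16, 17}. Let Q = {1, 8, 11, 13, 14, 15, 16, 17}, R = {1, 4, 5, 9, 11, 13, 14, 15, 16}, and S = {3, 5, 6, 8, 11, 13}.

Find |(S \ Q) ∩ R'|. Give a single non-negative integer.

S \ Q = {3, 5, 6}
R' = {2, 3, 6, 7, 8, 10, 12, 17}
(S \ Q) ∩ R' = {3, 6}
|(S \ Q) ∩ R'| = 2

2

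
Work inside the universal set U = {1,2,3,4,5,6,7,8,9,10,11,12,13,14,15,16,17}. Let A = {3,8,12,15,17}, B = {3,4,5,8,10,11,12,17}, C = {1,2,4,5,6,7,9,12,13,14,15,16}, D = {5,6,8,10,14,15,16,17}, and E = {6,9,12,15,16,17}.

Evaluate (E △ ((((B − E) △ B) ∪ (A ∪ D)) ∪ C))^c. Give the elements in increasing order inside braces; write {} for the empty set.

B − E = {3,4,5,8,10,11}
(B − E) △ B = {12,17}
A ∪ D = {3,5,6,8,10,12,14,15,16,17}
((B − E) △ B) ∪ (A ∪ D) = {3,5,6,8,10,12,14,15,16,17}
(((B − E) △ B) ∪ (A ∪ D)) ∪ C = {1,2,3,4,5,6,7,8,9,10,12,13,14,15,16,17}
E △ ((((B − E) △ B) ∪ (A ∪ D)) ∪ C) = {1,2,3,4,5,7,8,10,13,14}
(E △ ((((B − E) △ B) ∪ (A ∪ D)) ∪ C))^c = {6,9,11,12,15,16,17}

{6,9,11,12,15,16,17}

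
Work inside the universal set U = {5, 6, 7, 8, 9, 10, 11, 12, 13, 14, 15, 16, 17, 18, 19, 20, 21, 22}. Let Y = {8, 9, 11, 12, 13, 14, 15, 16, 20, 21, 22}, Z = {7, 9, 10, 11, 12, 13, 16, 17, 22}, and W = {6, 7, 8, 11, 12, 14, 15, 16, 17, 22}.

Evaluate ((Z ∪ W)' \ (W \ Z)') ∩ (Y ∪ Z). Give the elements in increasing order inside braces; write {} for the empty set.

{}

Z ∪ W = {6, 7, 8, 9, 10, 11, 12, 13, 14, 15, 16, 17, 22}
(Z ∪ W)' = {5, 18, 19, 20, 21}
W \ Z = {6, 8, 14, 15}
(W \ Z)' = {5, 7, 9, 10, 11, 12, 13, 16, 17, 18, 19, 20, 21, 22}
(Z ∪ W)' \ (W \ Z)' = {}
Y ∪ Z = {7, 8, 9, 10, 11, 12, 13, 14, 15, 16, 17, 20, 21, 22}
((Z ∪ W)' \ (W \ Z)') ∩ (Y ∪ Z) = {}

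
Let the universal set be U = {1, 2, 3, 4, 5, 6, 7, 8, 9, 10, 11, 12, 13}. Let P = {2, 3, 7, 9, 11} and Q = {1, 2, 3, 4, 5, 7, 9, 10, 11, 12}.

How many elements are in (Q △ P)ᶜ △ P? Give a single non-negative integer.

3

Q △ P = {1, 4, 5, 10, 12}
(Q △ P)ᶜ = {2, 3, 6, 7, 8, 9, 11, 13}
(Q △ P)ᶜ △ P = {6, 8, 13}
|(Q △ P)ᶜ △ P| = 3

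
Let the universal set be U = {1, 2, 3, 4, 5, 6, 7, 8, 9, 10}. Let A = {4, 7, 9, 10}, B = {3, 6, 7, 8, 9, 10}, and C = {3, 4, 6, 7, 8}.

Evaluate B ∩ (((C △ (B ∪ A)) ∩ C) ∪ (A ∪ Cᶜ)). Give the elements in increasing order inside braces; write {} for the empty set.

B ∪ A = {3, 4, 6, 7, 8, 9, 10}
C △ (B ∪ A) = {9, 10}
(C △ (B ∪ A)) ∩ C = {}
Cᶜ = {1, 2, 5, 9, 10}
A ∪ Cᶜ = {1, 2, 4, 5, 7, 9, 10}
((C △ (B ∪ A)) ∩ C) ∪ (A ∪ Cᶜ) = {1, 2, 4, 5, 7, 9, 10}
B ∩ (((C △ (B ∪ A)) ∩ C) ∪ (A ∪ Cᶜ)) = {7, 9, 10}

{7, 9, 10}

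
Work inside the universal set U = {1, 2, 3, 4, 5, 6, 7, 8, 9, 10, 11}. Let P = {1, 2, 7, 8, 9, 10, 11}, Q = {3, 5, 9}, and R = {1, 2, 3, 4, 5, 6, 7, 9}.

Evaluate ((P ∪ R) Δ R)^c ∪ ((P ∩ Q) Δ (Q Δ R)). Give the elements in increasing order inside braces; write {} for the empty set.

P ∪ R = {1, 2, 3, 4, 5, 6, 7, 8, 9, 10, 11}
(P ∪ R) Δ R = {8, 10, 11}
((P ∪ R) Δ R)^c = {1, 2, 3, 4, 5, 6, 7, 9}
P ∩ Q = {9}
Q Δ R = {1, 2, 4, 6, 7}
(P ∩ Q) Δ (Q Δ R) = {1, 2, 4, 6, 7, 9}
((P ∪ R) Δ R)^c ∪ ((P ∩ Q) Δ (Q Δ R)) = {1, 2, 3, 4, 5, 6, 7, 9}

{1, 2, 3, 4, 5, 6, 7, 9}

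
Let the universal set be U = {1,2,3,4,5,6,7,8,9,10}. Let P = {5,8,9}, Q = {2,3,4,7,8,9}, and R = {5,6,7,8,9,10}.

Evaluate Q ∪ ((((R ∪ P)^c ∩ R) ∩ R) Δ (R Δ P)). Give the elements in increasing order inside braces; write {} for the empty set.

{2,3,4,6,7,8,9,10}

R ∪ P = {5,6,7,8,9,10}
(R ∪ P)^c = {1,2,3,4}
(R ∪ P)^c ∩ R = {}
((R ∪ P)^c ∩ R) ∩ R = {}
R Δ P = {6,7,10}
(((R ∪ P)^c ∩ R) ∩ R) Δ (R Δ P) = {6,7,10}
Q ∪ ((((R ∪ P)^c ∩ R) ∩ R) Δ (R Δ P)) = {2,3,4,6,7,8,9,10}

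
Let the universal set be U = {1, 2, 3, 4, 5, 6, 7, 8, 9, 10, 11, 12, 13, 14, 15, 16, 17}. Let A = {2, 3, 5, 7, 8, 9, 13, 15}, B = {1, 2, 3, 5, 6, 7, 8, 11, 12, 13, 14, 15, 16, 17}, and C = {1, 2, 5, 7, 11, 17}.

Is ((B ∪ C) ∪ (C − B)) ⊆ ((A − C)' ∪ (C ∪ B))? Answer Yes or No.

B ∪ C = {1, 2, 3, 5, 6, 7, 8, 11, 12, 13, 14, 15, 16, 17}
C − B = {}
(B ∪ C) ∪ (C − B) = {1, 2, 3, 5, 6, 7, 8, 11, 12, 13, 14, 15, 16, 17}
A − C = {3, 8, 9, 13, 15}
(A − C)' = {1, 2, 4, 5, 6, 7, 10, 11, 12, 14, 16, 17}
C ∪ B = {1, 2, 3, 5, 6, 7, 8, 11, 12, 13, 14, 15, 16, 17}
(A − C)' ∪ (C ∪ B) = {1, 2, 3, 4, 5, 6, 7, 8, 10, 11, 12, 13, 14, 15, 16, 17}
Every element of {1, 2, 3, 5, 6, 7, 8, 11, 12, 13, 14, 15, 16, 17} is in {1, 2, 3, 4, 5, 6, 7, 8, 10, 11, 12, 13, 14, 15, 16, 17}, so (B ∪ C) ∪ (C − B) ⊆ (A − C)' ∪ (C ∪ B).

Yes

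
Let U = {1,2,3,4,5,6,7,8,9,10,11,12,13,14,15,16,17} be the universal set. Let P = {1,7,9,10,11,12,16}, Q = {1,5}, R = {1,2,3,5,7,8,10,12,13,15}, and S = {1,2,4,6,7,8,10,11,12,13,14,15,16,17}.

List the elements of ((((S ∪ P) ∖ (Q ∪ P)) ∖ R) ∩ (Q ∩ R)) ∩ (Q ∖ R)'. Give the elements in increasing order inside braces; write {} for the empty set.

S ∪ P = {1,2,4,6,7,8,9,10,11,12,13,14,15,16,17}
Q ∪ P = {1,5,7,9,10,11,12,16}
(S ∪ P) ∖ (Q ∪ P) = {2,4,6,8,13,14,15,17}
((S ∪ P) ∖ (Q ∪ P)) ∖ R = {4,6,14,17}
Q ∩ R = {1,5}
(((S ∪ P) ∖ (Q ∪ P)) ∖ R) ∩ (Q ∩ R) = {}
Q ∖ R = {}
(Q ∖ R)' = {1,2,3,4,5,6,7,8,9,10,11,12,13,14,15,16,17}
((((S ∪ P) ∖ (Q ∪ P)) ∖ R) ∩ (Q ∩ R)) ∩ (Q ∖ R)' = {}

{}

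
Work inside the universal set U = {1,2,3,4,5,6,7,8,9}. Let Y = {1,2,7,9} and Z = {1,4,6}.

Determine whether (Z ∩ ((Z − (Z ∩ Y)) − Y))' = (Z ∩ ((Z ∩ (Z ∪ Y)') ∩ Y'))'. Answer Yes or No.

Z ∩ Y = {1}
Z − (Z ∩ Y) = {4,6}
(Z − (Z ∩ Y)) − Y = {4,6}
Z ∩ ((Z − (Z ∩ Y)) − Y) = {4,6}
(Z ∩ ((Z − (Z ∩ Y)) − Y))' = {1,2,3,5,7,8,9}
Z ∪ Y = {1,2,4,6,7,9}
(Z ∪ Y)' = {3,5,8}
Z ∩ (Z ∪ Y)' = {}
Y' = {3,4,5,6,8}
(Z ∩ (Z ∪ Y)') ∩ Y' = {}
Z ∩ ((Z ∩ (Z ∪ Y)') ∩ Y') = {}
(Z ∩ ((Z ∩ (Z ∪ Y)') ∩ Y'))' = {1,2,3,4,5,6,7,8,9}
4 ∈ (Z ∩ ((Z ∩ (Z ∪ Y)') ∩ Y'))' but 4 ∉ (Z ∩ ((Z − (Z ∩ Y)) − Y))', so they differ.

No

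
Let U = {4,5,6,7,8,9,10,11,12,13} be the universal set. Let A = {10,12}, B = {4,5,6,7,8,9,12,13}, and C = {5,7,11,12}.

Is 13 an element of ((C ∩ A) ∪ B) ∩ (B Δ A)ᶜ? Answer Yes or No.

No

13 ∉ C and 13 ∉ A, so 13 ∉ C ∩ A
13 ∉ (C ∩ A) and 13 ∈ B, so 13 ∈ (C ∩ A) ∪ B
13 ∈ B and 13 ∉ A, so 13 ∈ B Δ A
13 ∉ (B Δ A)ᶜ since 13 ∈ (B Δ A)
13 ∈ ((C ∩ A) ∪ B) and 13 ∉ (B Δ A)ᶜ, so 13 ∉ ((C ∩ A) ∪ B) ∩ (B Δ A)ᶜ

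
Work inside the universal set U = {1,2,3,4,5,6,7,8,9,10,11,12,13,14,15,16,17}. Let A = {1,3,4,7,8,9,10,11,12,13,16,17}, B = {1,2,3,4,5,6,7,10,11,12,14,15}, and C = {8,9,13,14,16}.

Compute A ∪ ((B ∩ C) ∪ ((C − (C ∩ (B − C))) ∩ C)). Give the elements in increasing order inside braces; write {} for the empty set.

B ∩ C = {14}
B − C = {1,2,3,4,5,6,7,10,11,12,15}
C ∩ (B − C) = {}
C − (C ∩ (B − C)) = {8,9,13,14,16}
(C − (C ∩ (B − C))) ∩ C = {8,9,13,14,16}
(B ∩ C) ∪ ((C − (C ∩ (B − C))) ∩ C) = {8,9,13,14,16}
A ∪ ((B ∩ C) ∪ ((C − (C ∩ (B − C))) ∩ C)) = {1,3,4,7,8,9,10,11,12,13,14,16,17}

{1,3,4,7,8,9,10,11,12,13,14,16,17}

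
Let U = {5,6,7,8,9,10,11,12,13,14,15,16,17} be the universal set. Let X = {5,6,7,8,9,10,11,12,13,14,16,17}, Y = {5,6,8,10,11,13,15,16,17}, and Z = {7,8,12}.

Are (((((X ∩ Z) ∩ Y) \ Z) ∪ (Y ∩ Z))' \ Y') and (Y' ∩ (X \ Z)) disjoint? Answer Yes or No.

X ∩ Z = {7,8,12}
(X ∩ Z) ∩ Y = {8}
((X ∩ Z) ∩ Y) \ Z = {}
Y ∩ Z = {8}
(((X ∩ Z) ∩ Y) \ Z) ∪ (Y ∩ Z) = {8}
((((X ∩ Z) ∩ Y) \ Z) ∪ (Y ∩ Z))' = {5,6,7,9,10,11,12,13,14,15,16,17}
Y' = {7,9,12,14}
((((X ∩ Z) ∩ Y) \ Z) ∪ (Y ∩ Z))' \ Y' = {5,6,10,11,13,15,16,17}
X \ Z = {5,6,9,10,11,13,14,16,17}
Y' ∩ (X \ Z) = {9,14}
{5,6,10,11,13,15,16,17} and {9,14} share no elements.

Yes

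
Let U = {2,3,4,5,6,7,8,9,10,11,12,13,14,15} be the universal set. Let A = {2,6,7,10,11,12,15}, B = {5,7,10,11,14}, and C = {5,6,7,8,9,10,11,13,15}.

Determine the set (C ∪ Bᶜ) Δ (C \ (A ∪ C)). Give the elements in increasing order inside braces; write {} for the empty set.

{2,3,4,5,6,7,8,9,10,11,12,13,15}

Bᶜ = {2,3,4,6,8,9,12,13,15}
C ∪ Bᶜ = {2,3,4,5,6,7,8,9,10,11,12,13,15}
A ∪ C = {2,5,6,7,8,9,10,11,12,13,15}
C \ (A ∪ C) = {}
(C ∪ Bᶜ) Δ (C \ (A ∪ C)) = {2,3,4,5,6,7,8,9,10,11,12,13,15}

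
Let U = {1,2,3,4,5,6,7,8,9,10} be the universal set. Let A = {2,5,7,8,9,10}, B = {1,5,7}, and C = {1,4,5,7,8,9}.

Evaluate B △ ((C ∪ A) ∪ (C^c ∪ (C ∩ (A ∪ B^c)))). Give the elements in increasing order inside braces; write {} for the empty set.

{2,3,4,6,8,9,10}

C ∪ A = {1,2,4,5,7,8,9,10}
C^c = {2,3,6,10}
B^c = {2,3,4,6,8,9,10}
A ∪ B^c = {2,3,4,5,6,7,8,9,10}
C ∩ (A ∪ B^c) = {4,5,7,8,9}
C^c ∪ (C ∩ (A ∪ B^c)) = {2,3,4,5,6,7,8,9,10}
(C ∪ A) ∪ (C^c ∪ (C ∩ (A ∪ B^c))) = {1,2,3,4,5,6,7,8,9,10}
B △ ((C ∪ A) ∪ (C^c ∪ (C ∩ (A ∪ B^c)))) = {2,3,4,6,8,9,10}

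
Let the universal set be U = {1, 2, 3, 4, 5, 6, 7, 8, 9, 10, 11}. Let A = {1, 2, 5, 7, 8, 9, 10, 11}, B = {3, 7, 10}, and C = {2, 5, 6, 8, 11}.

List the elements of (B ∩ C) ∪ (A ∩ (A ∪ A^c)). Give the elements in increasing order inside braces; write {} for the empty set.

B ∩ C = {}
A^c = {3, 4, 6}
A ∪ A^c = {1, 2, 3, 4, 5, 6, 7, 8, 9, 10, 11}
A ∩ (A ∪ A^c) = {1, 2, 5, 7, 8, 9, 10, 11}
(B ∩ C) ∪ (A ∩ (A ∪ A^c)) = {1, 2, 5, 7, 8, 9, 10, 11}

{1, 2, 5, 7, 8, 9, 10, 11}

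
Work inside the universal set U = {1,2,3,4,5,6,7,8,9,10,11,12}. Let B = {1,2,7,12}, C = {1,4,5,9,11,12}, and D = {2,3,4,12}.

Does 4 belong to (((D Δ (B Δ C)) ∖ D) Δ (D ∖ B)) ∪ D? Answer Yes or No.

4 ∉ B and 4 ∈ C, so 4 ∈ B Δ C
4 ∈ D and 4 ∈ (B Δ C), so 4 ∉ D Δ (B Δ C)
4 ∉ (D Δ (B Δ C)) and 4 ∈ D, so 4 ∉ (D Δ (B Δ C)) ∖ D
4 ∈ D and 4 ∉ B, so 4 ∈ D ∖ B
4 ∉ ((D Δ (B Δ C)) ∖ D) and 4 ∈ (D ∖ B), so 4 ∈ ((D Δ (B Δ C)) ∖ D) Δ (D ∖ B)
4 ∈ (((D Δ (B Δ C)) ∖ D) Δ (D ∖ B)) and 4 ∈ D, so 4 ∈ (((D Δ (B Δ C)) ∖ D) Δ (D ∖ B)) ∪ D

Yes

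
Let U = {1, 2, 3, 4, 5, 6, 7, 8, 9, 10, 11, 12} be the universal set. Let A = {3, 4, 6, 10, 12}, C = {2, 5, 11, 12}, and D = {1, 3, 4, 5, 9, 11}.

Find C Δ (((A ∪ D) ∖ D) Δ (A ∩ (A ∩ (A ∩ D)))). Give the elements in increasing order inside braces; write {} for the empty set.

{2, 3, 4, 5, 6, 10, 11}

A ∪ D = {1, 3, 4, 5, 6, 9, 10, 11, 12}
(A ∪ D) ∖ D = {6, 10, 12}
A ∩ D = {3, 4}
A ∩ (A ∩ D) = {3, 4}
A ∩ (A ∩ (A ∩ D)) = {3, 4}
((A ∪ D) ∖ D) Δ (A ∩ (A ∩ (A ∩ D))) = {3, 4, 6, 10, 12}
C Δ (((A ∪ D) ∖ D) Δ (A ∩ (A ∩ (A ∩ D)))) = {2, 3, 4, 5, 6, 10, 11}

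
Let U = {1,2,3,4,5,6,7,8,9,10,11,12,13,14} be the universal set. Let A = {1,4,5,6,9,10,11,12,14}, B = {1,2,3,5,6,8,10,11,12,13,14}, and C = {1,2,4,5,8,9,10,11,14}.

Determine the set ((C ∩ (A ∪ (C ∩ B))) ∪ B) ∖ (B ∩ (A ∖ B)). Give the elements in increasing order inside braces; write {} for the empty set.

C ∩ B = {1,2,5,8,10,11,14}
A ∪ (C ∩ B) = {1,2,4,5,6,8,9,10,11,12,14}
C ∩ (A ∪ (C ∩ B)) = {1,2,4,5,8,9,10,11,14}
(C ∩ (A ∪ (C ∩ B))) ∪ B = {1,2,3,4,5,6,8,9,10,11,12,13,14}
A ∖ B = {4,9}
B ∩ (A ∖ B) = {}
((C ∩ (A ∪ (C ∩ B))) ∪ B) ∖ (B ∩ (A ∖ B)) = {1,2,3,4,5,6,8,9,10,11,12,13,14}

{1,2,3,4,5,6,8,9,10,11,12,13,14}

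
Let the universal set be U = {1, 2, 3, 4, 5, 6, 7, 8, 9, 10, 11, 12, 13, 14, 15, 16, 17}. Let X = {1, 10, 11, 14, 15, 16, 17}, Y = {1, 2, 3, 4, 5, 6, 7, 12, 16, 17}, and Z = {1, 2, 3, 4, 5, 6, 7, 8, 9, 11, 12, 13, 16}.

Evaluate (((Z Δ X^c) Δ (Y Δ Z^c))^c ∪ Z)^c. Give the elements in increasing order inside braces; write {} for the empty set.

X^c = {2, 3, 4, 5, 6, 7, 8, 9, 12, 13}
Z Δ X^c = {1, 11, 16}
Z^c = {10, 14, 15, 17}
Y Δ Z^c = {1, 2, 3, 4, 5, 6, 7, 10, 12, 14, 15, 16}
(Z Δ X^c) Δ (Y Δ Z^c) = {2, 3, 4, 5, 6, 7, 10, 11, 12, 14, 15}
((Z Δ X^c) Δ (Y Δ Z^c))^c = {1, 8, 9, 13, 16, 17}
((Z Δ X^c) Δ (Y Δ Z^c))^c ∪ Z = {1, 2, 3, 4, 5, 6, 7, 8, 9, 11, 12, 13, 16, 17}
(((Z Δ X^c) Δ (Y Δ Z^c))^c ∪ Z)^c = {10, 14, 15}

{10, 14, 15}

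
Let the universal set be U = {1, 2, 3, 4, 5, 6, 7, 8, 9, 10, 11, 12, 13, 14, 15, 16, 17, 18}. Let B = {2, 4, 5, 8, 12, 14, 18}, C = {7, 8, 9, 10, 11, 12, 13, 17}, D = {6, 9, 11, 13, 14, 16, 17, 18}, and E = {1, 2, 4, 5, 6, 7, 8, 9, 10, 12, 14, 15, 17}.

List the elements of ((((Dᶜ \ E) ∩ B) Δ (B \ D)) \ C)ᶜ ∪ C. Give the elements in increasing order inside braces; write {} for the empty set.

Dᶜ = {1, 2, 3, 4, 5, 7, 8, 10, 12, 15}
Dᶜ \ E = {3}
(Dᶜ \ E) ∩ B = {}
B \ D = {2, 4, 5, 8, 12}
((Dᶜ \ E) ∩ B) Δ (B \ D) = {2, 4, 5, 8, 12}
(((Dᶜ \ E) ∩ B) Δ (B \ D)) \ C = {2, 4, 5}
((((Dᶜ \ E) ∩ B) Δ (B \ D)) \ C)ᶜ = {1, 3, 6, 7, 8, 9, 10, 11, 12, 13, 14, 15, 16, 17, 18}
((((Dᶜ \ E) ∩ B) Δ (B \ D)) \ C)ᶜ ∪ C = {1, 3, 6, 7, 8, 9, 10, 11, 12, 13, 14, 15, 16, 17, 18}

{1, 3, 6, 7, 8, 9, 10, 11, 12, 13, 14, 15, 16, 17, 18}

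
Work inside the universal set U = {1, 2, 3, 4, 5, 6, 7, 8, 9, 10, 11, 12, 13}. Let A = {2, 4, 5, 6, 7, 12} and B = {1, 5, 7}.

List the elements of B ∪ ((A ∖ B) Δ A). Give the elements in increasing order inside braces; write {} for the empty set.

{1, 5, 7}

A ∖ B = {2, 4, 6, 12}
(A ∖ B) Δ A = {5, 7}
B ∪ ((A ∖ B) Δ A) = {1, 5, 7}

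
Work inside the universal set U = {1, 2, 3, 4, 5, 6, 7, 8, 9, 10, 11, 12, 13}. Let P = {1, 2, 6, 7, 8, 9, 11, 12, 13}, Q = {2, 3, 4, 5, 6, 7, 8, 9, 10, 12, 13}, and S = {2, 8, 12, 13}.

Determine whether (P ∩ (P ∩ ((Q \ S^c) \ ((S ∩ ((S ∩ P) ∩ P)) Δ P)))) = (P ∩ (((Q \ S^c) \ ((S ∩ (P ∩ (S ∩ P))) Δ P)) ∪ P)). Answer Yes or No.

No

S^c = {1, 3, 4, 5, 6, 7, 9, 10, 11}
Q \ S^c = {2, 8, 12, 13}
S ∩ P = {2, 8, 12, 13}
(S ∩ P) ∩ P = {2, 8, 12, 13}
S ∩ ((S ∩ P) ∩ P) = {2, 8, 12, 13}
(S ∩ ((S ∩ P) ∩ P)) Δ P = {1, 6, 7, 9, 11}
(Q \ S^c) \ ((S ∩ ((S ∩ P) ∩ P)) Δ P) = {2, 8, 12, 13}
P ∩ ((Q \ S^c) \ ((S ∩ ((S ∩ P) ∩ P)) Δ P)) = {2, 8, 12, 13}
P ∩ (P ∩ ((Q \ S^c) \ ((S ∩ ((S ∩ P) ∩ P)) Δ P))) = {2, 8, 12, 13}
P ∩ (S ∩ P) = {2, 8, 12, 13}
S ∩ (P ∩ (S ∩ P)) = {2, 8, 12, 13}
(S ∩ (P ∩ (S ∩ P))) Δ P = {1, 6, 7, 9, 11}
(Q \ S^c) \ ((S ∩ (P ∩ (S ∩ P))) Δ P) = {2, 8, 12, 13}
((Q \ S^c) \ ((S ∩ (P ∩ (S ∩ P))) Δ P)) ∪ P = {1, 2, 6, 7, 8, 9, 11, 12, 13}
P ∩ (((Q \ S^c) \ ((S ∩ (P ∩ (S ∩ P))) Δ P)) ∪ P) = {1, 2, 6, 7, 8, 9, 11, 12, 13}
1 ∈ P ∩ (((Q \ S^c) \ ((S ∩ (P ∩ (S ∩ P))) Δ P)) ∪ P) but 1 ∉ P ∩ (P ∩ ((Q \ S^c) \ ((S ∩ ((S ∩ P) ∩ P)) Δ P))), so they differ.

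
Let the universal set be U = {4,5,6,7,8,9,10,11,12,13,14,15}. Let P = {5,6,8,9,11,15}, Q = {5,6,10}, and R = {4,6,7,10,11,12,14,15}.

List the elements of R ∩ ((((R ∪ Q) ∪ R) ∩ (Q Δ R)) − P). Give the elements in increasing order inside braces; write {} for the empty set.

R ∪ Q = {4,5,6,7,10,11,12,14,15}
(R ∪ Q) ∪ R = {4,5,6,7,10,11,12,14,15}
Q Δ R = {4,5,7,11,12,14,15}
((R ∪ Q) ∪ R) ∩ (Q Δ R) = {4,5,7,11,12,14,15}
(((R ∪ Q) ∪ R) ∩ (Q Δ R)) − P = {4,7,12,14}
R ∩ ((((R ∪ Q) ∪ R) ∩ (Q Δ R)) − P) = {4,7,12,14}

{4,7,12,14}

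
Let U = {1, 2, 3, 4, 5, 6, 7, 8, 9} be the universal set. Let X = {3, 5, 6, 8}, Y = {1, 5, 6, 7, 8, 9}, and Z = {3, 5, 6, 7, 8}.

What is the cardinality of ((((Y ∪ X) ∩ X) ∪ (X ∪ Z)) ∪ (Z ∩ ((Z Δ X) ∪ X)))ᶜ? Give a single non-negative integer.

Y ∪ X = {1, 3, 5, 6, 7, 8, 9}
(Y ∪ X) ∩ X = {3, 5, 6, 8}
X ∪ Z = {3, 5, 6, 7, 8}
((Y ∪ X) ∩ X) ∪ (X ∪ Z) = {3, 5, 6, 7, 8}
Z Δ X = {7}
(Z Δ X) ∪ X = {3, 5, 6, 7, 8}
Z ∩ ((Z Δ X) ∪ X) = {3, 5, 6, 7, 8}
(((Y ∪ X) ∩ X) ∪ (X ∪ Z)) ∪ (Z ∩ ((Z Δ X) ∪ X)) = {3, 5, 6, 7, 8}
((((Y ∪ X) ∩ X) ∪ (X ∪ Z)) ∪ (Z ∩ ((Z Δ X) ∪ X)))ᶜ = {1, 2, 4, 9}
|((((Y ∪ X) ∩ X) ∪ (X ∪ Z)) ∪ (Z ∩ ((Z Δ X) ∪ X)))ᶜ| = 4

4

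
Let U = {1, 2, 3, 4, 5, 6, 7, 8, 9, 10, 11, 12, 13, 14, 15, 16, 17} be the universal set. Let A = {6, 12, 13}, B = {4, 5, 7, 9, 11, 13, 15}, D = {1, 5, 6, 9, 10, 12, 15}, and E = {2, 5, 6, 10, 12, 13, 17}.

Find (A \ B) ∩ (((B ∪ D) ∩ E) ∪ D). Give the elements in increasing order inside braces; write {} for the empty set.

{6, 12}

A \ B = {6, 12}
B ∪ D = {1, 4, 5, 6, 7, 9, 10, 11, 12, 13, 15}
(B ∪ D) ∩ E = {5, 6, 10, 12, 13}
((B ∪ D) ∩ E) ∪ D = {1, 5, 6, 9, 10, 12, 13, 15}
(A \ B) ∩ (((B ∪ D) ∩ E) ∪ D) = {6, 12}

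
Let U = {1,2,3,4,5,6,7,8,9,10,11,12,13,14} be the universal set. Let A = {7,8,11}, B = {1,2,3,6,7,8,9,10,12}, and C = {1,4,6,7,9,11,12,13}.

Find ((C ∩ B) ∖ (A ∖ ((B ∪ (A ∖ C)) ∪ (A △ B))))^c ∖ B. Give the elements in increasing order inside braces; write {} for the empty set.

{4,5,11,13,14}

C ∩ B = {1,6,7,9,12}
A ∖ C = {8}
B ∪ (A ∖ C) = {1,2,3,6,7,8,9,10,12}
A △ B = {1,2,3,6,9,10,11,12}
(B ∪ (A ∖ C)) ∪ (A △ B) = {1,2,3,6,7,8,9,10,11,12}
A ∖ ((B ∪ (A ∖ C)) ∪ (A △ B)) = {}
(C ∩ B) ∖ (A ∖ ((B ∪ (A ∖ C)) ∪ (A △ B))) = {1,6,7,9,12}
((C ∩ B) ∖ (A ∖ ((B ∪ (A ∖ C)) ∪ (A △ B))))^c = {2,3,4,5,8,10,11,13,14}
((C ∩ B) ∖ (A ∖ ((B ∪ (A ∖ C)) ∪ (A △ B))))^c ∖ B = {4,5,11,13,14}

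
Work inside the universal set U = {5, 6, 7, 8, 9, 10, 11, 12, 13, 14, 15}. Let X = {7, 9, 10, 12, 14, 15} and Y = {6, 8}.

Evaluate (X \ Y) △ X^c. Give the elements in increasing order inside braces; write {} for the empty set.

X \ Y = {7, 9, 10, 12, 14, 15}
X^c = {5, 6, 8, 11, 13}
(X \ Y) △ X^c = {5, 6, 7, 8, 9, 10, 11, 12, 13, 14, 15}

{5, 6, 7, 8, 9, 10, 11, 12, 13, 14, 15}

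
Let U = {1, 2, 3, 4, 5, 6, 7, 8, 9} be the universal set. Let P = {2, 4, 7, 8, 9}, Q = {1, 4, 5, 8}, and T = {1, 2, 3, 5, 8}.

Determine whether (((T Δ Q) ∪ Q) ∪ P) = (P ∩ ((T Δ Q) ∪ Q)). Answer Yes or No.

No

T Δ Q = {2, 3, 4}
(T Δ Q) ∪ Q = {1, 2, 3, 4, 5, 8}
((T Δ Q) ∪ Q) ∪ P = {1, 2, 3, 4, 5, 7, 8, 9}
P ∩ ((T Δ Q) ∪ Q) = {2, 4, 8}
1 ∈ ((T Δ Q) ∪ Q) ∪ P but 1 ∉ P ∩ ((T Δ Q) ∪ Q), so they differ.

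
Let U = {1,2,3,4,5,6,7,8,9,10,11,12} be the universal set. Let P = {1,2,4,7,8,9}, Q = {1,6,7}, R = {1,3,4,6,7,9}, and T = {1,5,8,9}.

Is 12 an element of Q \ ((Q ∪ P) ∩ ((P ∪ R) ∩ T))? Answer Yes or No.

12 ∉ Q and 12 ∉ P, so 12 ∉ Q ∪ P
12 ∉ P and 12 ∉ R, so 12 ∉ P ∪ R
12 ∉ (P ∪ R) and 12 ∉ T, so 12 ∉ (P ∪ R) ∩ T
12 ∉ (Q ∪ P) and 12 ∉ ((P ∪ R) ∩ T), so 12 ∉ (Q ∪ P) ∩ ((P ∪ R) ∩ T)
12 ∉ Q and 12 ∉ ((Q ∪ P) ∩ ((P ∪ R) ∩ T)), so 12 ∉ Q \ ((Q ∪ P) ∩ ((P ∪ R) ∩ T))

No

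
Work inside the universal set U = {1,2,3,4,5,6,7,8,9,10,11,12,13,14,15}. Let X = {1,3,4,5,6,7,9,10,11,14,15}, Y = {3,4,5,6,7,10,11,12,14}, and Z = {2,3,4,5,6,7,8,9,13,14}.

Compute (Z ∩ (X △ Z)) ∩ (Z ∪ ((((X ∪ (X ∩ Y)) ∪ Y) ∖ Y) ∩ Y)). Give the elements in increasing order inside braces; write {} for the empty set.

X △ Z = {1,2,8,10,11,13,15}
Z ∩ (X △ Z) = {2,8,13}
X ∩ Y = {3,4,5,6,7,10,11,14}
X ∪ (X ∩ Y) = {1,3,4,5,6,7,9,10,11,14,15}
(X ∪ (X ∩ Y)) ∪ Y = {1,3,4,5,6,7,9,10,11,12,14,15}
((X ∪ (X ∩ Y)) ∪ Y) ∖ Y = {1,9,15}
(((X ∪ (X ∩ Y)) ∪ Y) ∖ Y) ∩ Y = {}
Z ∪ ((((X ∪ (X ∩ Y)) ∪ Y) ∖ Y) ∩ Y) = {2,3,4,5,6,7,8,9,13,14}
(Z ∩ (X △ Z)) ∩ (Z ∪ ((((X ∪ (X ∩ Y)) ∪ Y) ∖ Y) ∩ Y)) = {2,8,13}

{2,8,13}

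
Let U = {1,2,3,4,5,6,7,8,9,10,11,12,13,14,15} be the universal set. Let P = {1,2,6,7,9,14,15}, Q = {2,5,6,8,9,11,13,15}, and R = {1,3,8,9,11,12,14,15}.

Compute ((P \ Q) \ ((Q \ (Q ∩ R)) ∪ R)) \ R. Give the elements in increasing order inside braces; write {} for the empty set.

{7}

P \ Q = {1,7,14}
Q ∩ R = {8,9,11,15}
Q \ (Q ∩ R) = {2,5,6,13}
(Q \ (Q ∩ R)) ∪ R = {1,2,3,5,6,8,9,11,12,13,14,15}
(P \ Q) \ ((Q \ (Q ∩ R)) ∪ R) = {7}
((P \ Q) \ ((Q \ (Q ∩ R)) ∪ R)) \ R = {7}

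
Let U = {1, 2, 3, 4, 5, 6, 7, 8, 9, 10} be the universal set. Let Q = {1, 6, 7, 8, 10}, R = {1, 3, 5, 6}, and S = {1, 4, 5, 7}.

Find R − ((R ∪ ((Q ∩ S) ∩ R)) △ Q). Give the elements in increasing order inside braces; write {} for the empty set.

{1, 6}

Q ∩ S = {1, 7}
(Q ∩ S) ∩ R = {1}
R ∪ ((Q ∩ S) ∩ R) = {1, 3, 5, 6}
(R ∪ ((Q ∩ S) ∩ R)) △ Q = {3, 5, 7, 8, 10}
R − ((R ∪ ((Q ∩ S) ∩ R)) △ Q) = {1, 6}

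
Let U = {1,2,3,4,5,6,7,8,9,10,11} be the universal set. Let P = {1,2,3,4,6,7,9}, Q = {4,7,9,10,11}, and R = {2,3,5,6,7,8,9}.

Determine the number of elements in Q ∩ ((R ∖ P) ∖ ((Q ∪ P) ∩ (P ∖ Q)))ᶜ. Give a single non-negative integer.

R ∖ P = {5,8}
Q ∪ P = {1,2,3,4,6,7,9,10,11}
P ∖ Q = {1,2,3,6}
(Q ∪ P) ∩ (P ∖ Q) = {1,2,3,6}
(R ∖ P) ∖ ((Q ∪ P) ∩ (P ∖ Q)) = {5,8}
((R ∖ P) ∖ ((Q ∪ P) ∩ (P ∖ Q)))ᶜ = {1,2,3,4,6,7,9,10,11}
Q ∩ ((R ∖ P) ∖ ((Q ∪ P) ∩ (P ∖ Q)))ᶜ = {4,7,9,10,11}
|Q ∩ ((R ∖ P) ∖ ((Q ∪ P) ∩ (P ∖ Q)))ᶜ| = 5

5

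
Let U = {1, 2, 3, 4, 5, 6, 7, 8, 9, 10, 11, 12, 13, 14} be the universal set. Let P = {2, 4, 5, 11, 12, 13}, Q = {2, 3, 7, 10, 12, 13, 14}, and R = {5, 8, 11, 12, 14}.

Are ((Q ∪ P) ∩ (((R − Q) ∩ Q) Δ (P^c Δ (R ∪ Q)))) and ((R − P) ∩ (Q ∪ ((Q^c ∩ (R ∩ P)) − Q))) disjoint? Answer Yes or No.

Q ∪ P = {2, 3, 4, 5, 7, 10, 11, 12, 13, 14}
R − Q = {5, 8, 11}
(R − Q) ∩ Q = {}
P^c = {1, 3, 6, 7, 8, 9, 10, 14}
R ∪ Q = {2, 3, 5, 7, 8, 10, 11, 12, 13, 14}
P^c Δ (R ∪ Q) = {1, 2, 5, 6, 9, 11, 12, 13}
((R − Q) ∩ Q) Δ (P^c Δ (R ∪ Q)) = {1, 2, 5, 6, 9, 11, 12, 13}
(Q ∪ P) ∩ (((R − Q) ∩ Q) Δ (P^c Δ (R ∪ Q))) = {2, 5, 11, 12, 13}
R − P = {8, 14}
Q^c = {1, 4, 5, 6, 8, 9, 11}
R ∩ P = {5, 11, 12}
Q^c ∩ (R ∩ P) = {5, 11}
(Q^c ∩ (R ∩ P)) − Q = {5, 11}
Q ∪ ((Q^c ∩ (R ∩ P)) − Q) = {2, 3, 5, 7, 10, 11, 12, 13, 14}
(R − P) ∩ (Q ∪ ((Q^c ∩ (R ∩ P)) − Q)) = {14}
{2, 5, 11, 12, 13} and {14} share no elements.

Yes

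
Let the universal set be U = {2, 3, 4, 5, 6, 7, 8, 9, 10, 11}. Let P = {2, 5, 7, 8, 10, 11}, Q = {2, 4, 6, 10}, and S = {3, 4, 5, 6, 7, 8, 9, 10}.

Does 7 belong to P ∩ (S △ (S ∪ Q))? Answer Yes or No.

7 ∈ S and 7 ∉ Q, so 7 ∈ S ∪ Q
7 ∈ S and 7 ∈ (S ∪ Q), so 7 ∉ S △ (S ∪ Q)
7 ∈ P and 7 ∉ (S △ (S ∪ Q)), so 7 ∉ P ∩ (S △ (S ∪ Q))

No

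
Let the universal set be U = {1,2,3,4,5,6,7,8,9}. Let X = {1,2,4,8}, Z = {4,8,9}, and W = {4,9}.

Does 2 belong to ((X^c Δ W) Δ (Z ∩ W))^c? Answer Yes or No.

Yes

2 ∈ X, so 2 ∉ X^c
2 ∉ X^c and 2 ∉ W, so 2 ∉ X^c Δ W
2 ∉ Z and 2 ∉ W, so 2 ∉ Z ∩ W
2 ∉ (X^c Δ W) and 2 ∉ (Z ∩ W), so 2 ∉ (X^c Δ W) Δ (Z ∩ W)
2 ∈ ((X^c Δ W) Δ (Z ∩ W))^c since 2 ∉ ((X^c Δ W) Δ (Z ∩ W))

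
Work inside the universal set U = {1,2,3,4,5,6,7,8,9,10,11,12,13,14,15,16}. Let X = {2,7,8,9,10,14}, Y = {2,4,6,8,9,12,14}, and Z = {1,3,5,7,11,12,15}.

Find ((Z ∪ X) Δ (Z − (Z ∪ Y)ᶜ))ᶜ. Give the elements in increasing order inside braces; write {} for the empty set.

{1,3,4,5,6,7,11,12,13,15,16}

Z ∪ X = {1,2,3,5,7,8,9,10,11,12,14,15}
Z ∪ Y = {1,2,3,4,5,6,7,8,9,11,12,14,15}
(Z ∪ Y)ᶜ = {10,13,16}
Z − (Z ∪ Y)ᶜ = {1,3,5,7,11,12,15}
(Z ∪ X) Δ (Z − (Z ∪ Y)ᶜ) = {2,8,9,10,14}
((Z ∪ X) Δ (Z − (Z ∪ Y)ᶜ))ᶜ = {1,3,4,5,6,7,11,12,13,15,16}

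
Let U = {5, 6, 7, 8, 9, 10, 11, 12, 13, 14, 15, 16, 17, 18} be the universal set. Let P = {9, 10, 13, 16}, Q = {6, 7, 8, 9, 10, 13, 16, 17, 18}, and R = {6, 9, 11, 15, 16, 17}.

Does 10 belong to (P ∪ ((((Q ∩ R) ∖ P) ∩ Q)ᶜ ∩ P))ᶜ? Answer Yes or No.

No

10 ∈ Q and 10 ∉ R, so 10 ∉ Q ∩ R
10 ∉ (Q ∩ R) and 10 ∈ P, so 10 ∉ (Q ∩ R) ∖ P
10 ∉ ((Q ∩ R) ∖ P) and 10 ∈ Q, so 10 ∉ ((Q ∩ R) ∖ P) ∩ Q
10 ∈ (((Q ∩ R) ∖ P) ∩ Q)ᶜ since 10 ∉ (((Q ∩ R) ∖ P) ∩ Q)
10 ∈ (((Q ∩ R) ∖ P) ∩ Q)ᶜ and 10 ∈ P, so 10 ∈ (((Q ∩ R) ∖ P) ∩ Q)ᶜ ∩ P
10 ∈ P and 10 ∈ ((((Q ∩ R) ∖ P) ∩ Q)ᶜ ∩ P), so 10 ∈ P ∪ ((((Q ∩ R) ∖ P) ∩ Q)ᶜ ∩ P)
10 ∉ (P ∪ ((((Q ∩ R) ∖ P) ∩ Q)ᶜ ∩ P))ᶜ since 10 ∈ (P ∪ ((((Q ∩ R) ∖ P) ∩ Q)ᶜ ∩ P))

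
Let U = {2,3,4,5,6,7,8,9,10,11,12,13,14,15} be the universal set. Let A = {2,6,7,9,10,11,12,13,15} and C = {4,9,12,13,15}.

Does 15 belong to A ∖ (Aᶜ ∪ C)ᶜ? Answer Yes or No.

Yes

15 ∈ A, so 15 ∉ Aᶜ
15 ∉ Aᶜ and 15 ∈ C, so 15 ∈ Aᶜ ∪ C
15 ∉ (Aᶜ ∪ C)ᶜ since 15 ∈ (Aᶜ ∪ C)
15 ∈ A and 15 ∉ (Aᶜ ∪ C)ᶜ, so 15 ∈ A ∖ (Aᶜ ∪ C)ᶜ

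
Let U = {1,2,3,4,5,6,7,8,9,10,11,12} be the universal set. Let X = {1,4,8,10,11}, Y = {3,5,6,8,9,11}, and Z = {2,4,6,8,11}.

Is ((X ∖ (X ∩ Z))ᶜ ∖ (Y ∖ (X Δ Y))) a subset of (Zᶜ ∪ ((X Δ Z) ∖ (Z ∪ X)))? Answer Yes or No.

No

X ∩ Z = {4,8,11}
X ∖ (X ∩ Z) = {1,10}
(X ∖ (X ∩ Z))ᶜ = {2,3,4,5,6,7,8,9,11,12}
X Δ Y = {1,3,4,5,6,9,10}
Y ∖ (X Δ Y) = {8,11}
(X ∖ (X ∩ Z))ᶜ ∖ (Y ∖ (X Δ Y)) = {2,3,4,5,6,7,9,12}
Zᶜ = {1,3,5,7,9,10,12}
X Δ Z = {1,2,6,10}
Z ∪ X = {1,2,4,6,8,10,11}
(X Δ Z) ∖ (Z ∪ X) = {}
Zᶜ ∪ ((X Δ Z) ∖ (Z ∪ X)) = {1,3,5,7,9,10,12}
2 ∈ (X ∖ (X ∩ Z))ᶜ ∖ (Y ∖ (X Δ Y)) but 2 ∉ Zᶜ ∪ ((X Δ Z) ∖ (Z ∪ X)), so the inclusion fails.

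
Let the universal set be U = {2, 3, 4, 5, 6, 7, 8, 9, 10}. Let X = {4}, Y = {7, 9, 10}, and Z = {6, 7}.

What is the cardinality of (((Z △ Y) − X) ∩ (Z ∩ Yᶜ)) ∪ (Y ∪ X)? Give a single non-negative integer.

5

Z △ Y = {6, 9, 10}
(Z △ Y) − X = {6, 9, 10}
Yᶜ = {2, 3, 4, 5, 6, 8}
Z ∩ Yᶜ = {6}
((Z △ Y) − X) ∩ (Z ∩ Yᶜ) = {6}
Y ∪ X = {4, 7, 9, 10}
(((Z △ Y) − X) ∩ (Z ∩ Yᶜ)) ∪ (Y ∪ X) = {4, 6, 7, 9, 10}
|(((Z △ Y) − X) ∩ (Z ∩ Yᶜ)) ∪ (Y ∪ X)| = 5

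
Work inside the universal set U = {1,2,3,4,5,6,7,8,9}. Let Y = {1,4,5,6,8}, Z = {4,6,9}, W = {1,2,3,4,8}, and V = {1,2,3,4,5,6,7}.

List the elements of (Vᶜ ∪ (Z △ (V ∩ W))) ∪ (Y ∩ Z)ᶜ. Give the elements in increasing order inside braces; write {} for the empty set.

{1,2,3,5,6,7,8,9}

Vᶜ = {8,9}
V ∩ W = {1,2,3,4}
Z △ (V ∩ W) = {1,2,3,6,9}
Vᶜ ∪ (Z △ (V ∩ W)) = {1,2,3,6,8,9}
Y ∩ Z = {4,6}
(Y ∩ Z)ᶜ = {1,2,3,5,7,8,9}
(Vᶜ ∪ (Z △ (V ∩ W))) ∪ (Y ∩ Z)ᶜ = {1,2,3,5,6,7,8,9}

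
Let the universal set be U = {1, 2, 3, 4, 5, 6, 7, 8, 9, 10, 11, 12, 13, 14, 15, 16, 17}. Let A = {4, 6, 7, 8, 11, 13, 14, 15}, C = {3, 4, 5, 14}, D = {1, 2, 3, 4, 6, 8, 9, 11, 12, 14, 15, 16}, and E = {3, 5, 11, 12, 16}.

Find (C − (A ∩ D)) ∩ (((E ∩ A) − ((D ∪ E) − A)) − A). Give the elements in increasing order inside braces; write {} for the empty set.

{}

A ∩ D = {4, 6, 8, 11, 14, 15}
C − (A ∩ D) = {3, 5}
E ∩ A = {11}
D ∪ E = {1, 2, 3, 4, 5, 6, 8, 9, 11, 12, 14, 15, 16}
(D ∪ E) − A = {1, 2, 3, 5, 9, 12, 16}
(E ∩ A) − ((D ∪ E) − A) = {11}
((E ∩ A) − ((D ∪ E) − A)) − A = {}
(C − (A ∩ D)) ∩ (((E ∩ A) − ((D ∪ E) − A)) − A) = {}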